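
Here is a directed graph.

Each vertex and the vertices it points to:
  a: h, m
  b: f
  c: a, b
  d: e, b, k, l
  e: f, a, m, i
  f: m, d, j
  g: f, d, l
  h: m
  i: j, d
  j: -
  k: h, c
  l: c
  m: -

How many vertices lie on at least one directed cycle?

A vertex is on a directed cycle iff it belongs to a strongly connected component of size ≥ 2 (or has a self-loop).
The vertices on cycles are {b, c, d, e, f, i, k, l} — 8 in total.

8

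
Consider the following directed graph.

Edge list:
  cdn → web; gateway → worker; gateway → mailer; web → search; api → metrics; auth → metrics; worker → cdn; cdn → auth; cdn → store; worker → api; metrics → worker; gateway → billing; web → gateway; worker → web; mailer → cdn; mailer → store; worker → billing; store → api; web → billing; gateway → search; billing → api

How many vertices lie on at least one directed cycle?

A vertex is on a directed cycle iff it belongs to a strongly connected component of size ≥ 2 (or has a self-loop).
The vertices on cycles are {api, cdn, web, auth, store, mailer, worker, billing, gateway, metrics} — 10 in total.

10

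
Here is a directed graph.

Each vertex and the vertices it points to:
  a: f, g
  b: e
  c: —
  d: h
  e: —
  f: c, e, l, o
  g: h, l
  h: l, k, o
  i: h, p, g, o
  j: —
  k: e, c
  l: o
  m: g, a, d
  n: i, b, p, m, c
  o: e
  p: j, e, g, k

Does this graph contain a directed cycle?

DFS with white/gray/black marking, starting from e:
e gray
e black
a gray
  f gray
    c gray
    c black
    f→e: e black — skip
    l gray
      o gray
        o→e: e black — skip
      o black
    l black
    f→o: o black — skip
  f black
  g gray
    h gray
      h→l: l black — skip
      k gray
        k→e: e black — skip
        k→c: c black — skip
      k black
      h→o: o black — skip
    h black
    g→l: l black — skip
  g black
a black
b gray
  b→e: e black — skip
b black
d gray
  d→h: h black — skip
d black
i gray
  i→h: h black — skip
  p gray
    j gray
    j black
    p→e: e black — skip
    p→g: g black — skip
    p→k: k black — skip
  p black
  i→g: g black — skip
  i→o: o black — skip
i black
m gray
  m→g: g black — skip
  m→a: a black — skip
  m→d: d black — skip
m black
n gray
  n→i: i black — skip
  n→b: b black — skip
  n→p: p black — skip
  n→m: m black — skip
  n→c: c black — skip
n black
Every edge goes to a white or black vertex — no back edge, so the graph is acyclic.

No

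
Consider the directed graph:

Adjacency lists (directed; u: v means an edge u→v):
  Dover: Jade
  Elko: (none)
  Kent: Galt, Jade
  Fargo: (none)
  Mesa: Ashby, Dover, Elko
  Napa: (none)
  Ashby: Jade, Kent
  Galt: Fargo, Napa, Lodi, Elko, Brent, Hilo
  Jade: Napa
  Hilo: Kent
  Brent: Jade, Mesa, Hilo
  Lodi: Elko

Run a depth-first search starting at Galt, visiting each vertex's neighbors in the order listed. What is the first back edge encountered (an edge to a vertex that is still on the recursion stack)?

DFS from Galt (visiting each vertex's neighbors in the order listed); mark gray on enter, black on exit:
Galt gray
  Fargo gray
  Fargo black
  Napa gray
  Napa black
  Lodi gray
    Elko gray
    Elko black
  Lodi black
  Galt→Elko: Elko black — skip
  Brent gray
    Jade gray
      Jade→Napa: Napa black — skip
    Jade black
    Mesa gray
      Ashby gray
        Ashby→Jade: Jade black — skip
        Kent gray
          Kent→Galt: Galt is gray → back edge
First back edge: Kent → Galt.

Kent->Galt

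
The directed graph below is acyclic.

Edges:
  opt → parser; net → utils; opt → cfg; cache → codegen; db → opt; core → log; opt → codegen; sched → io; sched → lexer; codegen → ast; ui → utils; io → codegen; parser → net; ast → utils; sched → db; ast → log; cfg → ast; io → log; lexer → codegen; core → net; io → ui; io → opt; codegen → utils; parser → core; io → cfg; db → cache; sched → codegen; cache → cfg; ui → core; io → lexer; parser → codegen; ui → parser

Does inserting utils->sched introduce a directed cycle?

Yes

Adding utils→sched creates a cycle iff sched can already reach utils.
Path from sched: sched → codegen → utils.
So sched → … → utils → sched is a cycle.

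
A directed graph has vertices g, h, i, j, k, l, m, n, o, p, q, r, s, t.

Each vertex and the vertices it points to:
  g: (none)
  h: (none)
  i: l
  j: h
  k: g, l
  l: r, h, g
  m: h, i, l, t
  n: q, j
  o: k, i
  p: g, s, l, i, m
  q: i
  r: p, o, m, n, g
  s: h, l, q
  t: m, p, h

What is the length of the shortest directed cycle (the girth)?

2

For each vertex v, BFS finds the shortest path from v back to v.
The shortest such closed walk is m → t → m, length 2.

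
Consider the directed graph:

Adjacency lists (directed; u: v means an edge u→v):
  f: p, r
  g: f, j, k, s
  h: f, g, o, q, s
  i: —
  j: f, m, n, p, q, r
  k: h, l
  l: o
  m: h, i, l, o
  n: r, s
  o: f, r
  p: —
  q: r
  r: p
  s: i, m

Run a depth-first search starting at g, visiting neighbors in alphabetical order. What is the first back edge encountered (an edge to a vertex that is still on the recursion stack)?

h→g

DFS from g (visiting neighbors in alphabetical order); mark gray on enter, black on exit:
g gray
  f gray
    p gray
    p black
    r gray
      r→p: p black — skip
    r black
  f black
  j gray
    j→f: f black — skip
    m gray
      h gray
        h→f: f black — skip
        h→g: g is gray → back edge
First back edge: h → g.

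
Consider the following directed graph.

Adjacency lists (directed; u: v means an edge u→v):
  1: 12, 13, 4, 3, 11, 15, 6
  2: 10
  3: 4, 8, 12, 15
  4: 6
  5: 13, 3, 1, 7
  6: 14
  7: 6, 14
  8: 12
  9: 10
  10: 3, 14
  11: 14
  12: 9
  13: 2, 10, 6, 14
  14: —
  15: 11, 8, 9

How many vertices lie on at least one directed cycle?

6

A vertex is on a directed cycle iff it belongs to a strongly connected component of size ≥ 2 (or has a self-loop).
The vertices on cycles are {3, 8, 9, 10, 12, 15} — 6 in total.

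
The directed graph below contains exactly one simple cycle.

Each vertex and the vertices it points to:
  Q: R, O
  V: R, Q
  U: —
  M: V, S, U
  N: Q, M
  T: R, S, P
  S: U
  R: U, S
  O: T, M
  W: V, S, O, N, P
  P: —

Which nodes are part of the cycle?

M, O, Q, V

DFS with gray/black marking from O:
O gray
  T gray
    R gray
      U gray
      U black
      S gray
        S→U: U black — skip
      S black
    R black
    T→S: S black — skip
    P gray
    P black
  T black
  M gray
    V gray
      V→R: R black — skip
      Q gray
        Q→R: R black — skip
        Q→O: O is gray → back edge
Back edge closes the cycle O → M → V → Q → O; its vertices are {M, O, Q, V}.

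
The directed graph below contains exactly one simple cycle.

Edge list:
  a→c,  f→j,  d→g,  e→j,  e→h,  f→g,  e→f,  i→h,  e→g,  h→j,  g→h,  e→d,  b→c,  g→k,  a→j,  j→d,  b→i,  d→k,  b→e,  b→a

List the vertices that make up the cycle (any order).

DFS with gray/black marking from d:
d gray
  k gray
  k black
  g gray
    g→k: k black — skip
    h gray
      j gray
        j→d: d is gray → back edge
Back edge closes the cycle d → g → h → j → d; its vertices are {d, g, h, j}.

d, g, h, j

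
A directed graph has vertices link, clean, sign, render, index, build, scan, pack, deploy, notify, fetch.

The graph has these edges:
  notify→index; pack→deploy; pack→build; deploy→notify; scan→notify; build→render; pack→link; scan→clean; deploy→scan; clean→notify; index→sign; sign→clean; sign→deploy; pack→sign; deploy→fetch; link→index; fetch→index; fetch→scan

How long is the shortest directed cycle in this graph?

4

For each vertex v, BFS finds the shortest path from v back to v.
The shortest such closed walk is deploy → notify → index → sign → deploy, length 4.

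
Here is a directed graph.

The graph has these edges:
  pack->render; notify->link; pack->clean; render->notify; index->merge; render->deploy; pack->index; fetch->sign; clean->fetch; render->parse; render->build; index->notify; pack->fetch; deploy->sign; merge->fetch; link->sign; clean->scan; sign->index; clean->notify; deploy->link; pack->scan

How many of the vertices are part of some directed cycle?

A vertex is on a directed cycle iff it belongs to a strongly connected component of size ≥ 2 (or has a self-loop).
The vertices on cycles are {link, sign, fetch, index, merge, notify} — 6 in total.

6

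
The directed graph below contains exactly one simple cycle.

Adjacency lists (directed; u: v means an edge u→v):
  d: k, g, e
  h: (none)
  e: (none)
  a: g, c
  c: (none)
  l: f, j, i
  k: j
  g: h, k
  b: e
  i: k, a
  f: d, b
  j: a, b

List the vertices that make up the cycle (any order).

DFS with gray/black marking from j:
j gray
  a gray
    g gray
      h gray
      h black
      k gray
        k→j: j is gray → back edge
Back edge closes the cycle j → a → g → k → j; its vertices are {a, g, j, k}.

a, g, j, k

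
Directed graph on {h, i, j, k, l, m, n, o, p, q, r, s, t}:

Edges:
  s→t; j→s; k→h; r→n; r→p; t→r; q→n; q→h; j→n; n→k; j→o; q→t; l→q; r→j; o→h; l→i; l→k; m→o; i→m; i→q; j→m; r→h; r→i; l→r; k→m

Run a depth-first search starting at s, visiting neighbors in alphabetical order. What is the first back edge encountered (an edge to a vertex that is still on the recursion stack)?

DFS from s (visiting neighbors in alphabetical order); mark gray on enter, black on exit:
s gray
  t gray
    r gray
      h gray
      h black
      i gray
        m gray
          o gray
            o→h: h black — skip
          o black
        m black
        q gray
          q→h: h black — skip
          n gray
            k gray
              k→h: h black — skip
              k→m: m black — skip
            k black
          n black
          q→t: t is gray → back edge
First back edge: q → t.

q→t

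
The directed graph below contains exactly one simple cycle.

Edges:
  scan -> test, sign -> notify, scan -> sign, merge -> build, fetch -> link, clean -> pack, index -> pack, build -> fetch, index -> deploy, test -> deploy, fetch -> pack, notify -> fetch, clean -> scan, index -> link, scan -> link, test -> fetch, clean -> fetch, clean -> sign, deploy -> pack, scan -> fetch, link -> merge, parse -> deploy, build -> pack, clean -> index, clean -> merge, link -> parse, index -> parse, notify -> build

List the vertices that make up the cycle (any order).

DFS with gray/black marking from link:
link gray
  merge gray
    build gray
      fetch gray
        fetch→link: link is gray → back edge
Back edge closes the cycle link → merge → build → fetch → link; its vertices are {link, build, fetch, merge}.

link, build, fetch, merge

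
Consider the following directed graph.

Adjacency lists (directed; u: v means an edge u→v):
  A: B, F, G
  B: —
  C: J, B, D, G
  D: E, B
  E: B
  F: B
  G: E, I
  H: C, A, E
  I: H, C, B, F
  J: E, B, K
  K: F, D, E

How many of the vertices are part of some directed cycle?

5

A vertex is on a directed cycle iff it belongs to a strongly connected component of size ≥ 2 (or has a self-loop).
The vertices on cycles are {A, C, G, H, I} — 5 in total.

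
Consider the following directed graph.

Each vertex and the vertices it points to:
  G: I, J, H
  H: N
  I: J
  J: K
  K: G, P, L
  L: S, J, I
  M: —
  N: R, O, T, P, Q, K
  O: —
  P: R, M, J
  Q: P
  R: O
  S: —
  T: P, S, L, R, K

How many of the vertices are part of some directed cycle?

10

A vertex is on a directed cycle iff it belongs to a strongly connected component of size ≥ 2 (or has a self-loop).
The vertices on cycles are {G, H, I, J, K, L, N, P, Q, T} — 10 in total.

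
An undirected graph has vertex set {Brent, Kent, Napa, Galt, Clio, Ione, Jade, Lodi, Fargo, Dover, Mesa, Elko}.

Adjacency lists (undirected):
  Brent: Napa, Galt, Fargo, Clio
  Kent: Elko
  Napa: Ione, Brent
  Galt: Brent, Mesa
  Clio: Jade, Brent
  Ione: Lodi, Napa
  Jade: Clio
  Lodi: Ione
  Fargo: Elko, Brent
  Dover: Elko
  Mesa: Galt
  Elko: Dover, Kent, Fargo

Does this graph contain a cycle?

No

DFS, tracking each vertex's parent; an edge to a visited non-parent vertex closes a cycle.
Start from Kent:
visit Kent (parent –)
  visit Elko (parent Kent)
    visit Dover (parent Elko)
      Dover–Elko: parent, skip
    Elko–Kent: parent, skip
    visit Fargo (parent Elko)
      Fargo–Elko: parent, skip
      visit Brent (parent Fargo)
        visit Napa (parent Brent)
          visit Ione (parent Napa)
            visit Lodi (parent Ione)
              Lodi–Ione: parent, skip
            Ione–Napa: parent, skip
          Napa–Brent: parent, skip
        visit Galt (parent Brent)
          Galt–Brent: parent, skip
          visit Mesa (parent Galt)
            Mesa–Galt: parent, skip
        Brent–Fargo: parent, skip
        visit Clio (parent Brent)
          visit Jade (parent Clio)
            Jade–Clio: parent, skip
          Clio–Brent: parent, skip
No non-parent visited neighbor found — the graph is a forest.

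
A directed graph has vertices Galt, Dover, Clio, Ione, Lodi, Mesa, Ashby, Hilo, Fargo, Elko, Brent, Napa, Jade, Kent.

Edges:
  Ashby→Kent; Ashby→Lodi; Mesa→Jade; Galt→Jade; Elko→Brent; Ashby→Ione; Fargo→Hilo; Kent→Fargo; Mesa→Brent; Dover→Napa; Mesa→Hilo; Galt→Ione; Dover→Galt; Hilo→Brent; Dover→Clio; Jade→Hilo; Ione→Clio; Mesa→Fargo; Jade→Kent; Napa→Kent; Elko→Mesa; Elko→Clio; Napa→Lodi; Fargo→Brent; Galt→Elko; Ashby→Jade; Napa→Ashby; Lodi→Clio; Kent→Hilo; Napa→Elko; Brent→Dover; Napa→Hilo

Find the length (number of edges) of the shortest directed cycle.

4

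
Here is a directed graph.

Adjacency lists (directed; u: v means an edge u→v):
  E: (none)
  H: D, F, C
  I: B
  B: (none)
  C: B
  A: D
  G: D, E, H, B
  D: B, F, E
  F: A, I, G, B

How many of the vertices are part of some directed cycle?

5

A vertex is on a directed cycle iff it belongs to a strongly connected component of size ≥ 2 (or has a self-loop).
The vertices on cycles are {A, D, F, G, H} — 5 in total.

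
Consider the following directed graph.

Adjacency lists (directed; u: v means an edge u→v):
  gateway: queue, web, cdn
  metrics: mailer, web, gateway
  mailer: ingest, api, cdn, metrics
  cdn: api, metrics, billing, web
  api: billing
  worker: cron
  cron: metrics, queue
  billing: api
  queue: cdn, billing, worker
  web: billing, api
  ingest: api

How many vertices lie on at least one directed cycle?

A vertex is on a directed cycle iff it belongs to a strongly connected component of size ≥ 2 (or has a self-loop).
The vertices on cycles are {api, cdn, cron, queue, mailer, worker, billing, gateway, metrics} — 9 in total.

9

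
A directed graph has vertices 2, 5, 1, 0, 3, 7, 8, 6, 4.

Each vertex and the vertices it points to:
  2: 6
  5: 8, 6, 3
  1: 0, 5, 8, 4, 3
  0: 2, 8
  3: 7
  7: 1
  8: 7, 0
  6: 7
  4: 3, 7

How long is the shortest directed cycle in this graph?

For each vertex v, BFS finds the shortest path from v back to v.
The shortest such closed walk is 0 → 8 → 0, length 2.

2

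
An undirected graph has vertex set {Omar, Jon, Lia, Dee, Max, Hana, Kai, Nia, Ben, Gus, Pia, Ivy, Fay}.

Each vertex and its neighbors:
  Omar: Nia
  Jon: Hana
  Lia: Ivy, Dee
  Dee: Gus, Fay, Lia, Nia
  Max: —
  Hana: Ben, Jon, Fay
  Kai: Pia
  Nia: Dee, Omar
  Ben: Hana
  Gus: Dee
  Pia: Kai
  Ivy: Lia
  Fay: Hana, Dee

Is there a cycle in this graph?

DFS, tracking each vertex's parent; an edge to a visited non-parent vertex closes a cycle.
Start from Jon:
visit Jon (parent –)
  visit Hana (parent Jon)
    visit Ben (parent Hana)
      Ben–Hana: parent, skip
    Hana–Jon: parent, skip
    visit Fay (parent Hana)
      Fay–Hana: parent, skip
      visit Dee (parent Fay)
        visit Gus (parent Dee)
          Gus–Dee: parent, skip
        Dee–Fay: parent, skip
        visit Lia (parent Dee)
          visit Ivy (parent Lia)
            Ivy–Lia: parent, skip
          Lia–Dee: parent, skip
        visit Nia (parent Dee)
          Nia–Dee: parent, skip
          visit Omar (parent Nia)
            Omar–Nia: parent, skip
visit Max (parent –)
visit Kai (parent –)
  visit Pia (parent Kai)
    Pia–Kai: parent, skip
No non-parent visited neighbor found — the graph is a forest.

No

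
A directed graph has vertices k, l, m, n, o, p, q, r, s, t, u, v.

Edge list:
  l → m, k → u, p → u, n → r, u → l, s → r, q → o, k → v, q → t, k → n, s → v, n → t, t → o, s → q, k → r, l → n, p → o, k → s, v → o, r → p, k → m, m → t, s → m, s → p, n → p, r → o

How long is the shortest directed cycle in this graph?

4

For each vertex v, BFS finds the shortest path from v back to v.
The shortest such closed walk is u → l → n → p → u, length 4.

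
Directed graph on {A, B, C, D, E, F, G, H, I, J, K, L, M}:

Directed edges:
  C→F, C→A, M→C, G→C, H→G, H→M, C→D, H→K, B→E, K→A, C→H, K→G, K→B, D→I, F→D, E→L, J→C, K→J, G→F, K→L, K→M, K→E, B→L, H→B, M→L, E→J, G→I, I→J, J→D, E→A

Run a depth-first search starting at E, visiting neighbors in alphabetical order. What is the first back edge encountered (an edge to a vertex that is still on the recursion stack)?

I→J

DFS from E (visiting neighbors in alphabetical order); mark gray on enter, black on exit:
E gray
  A gray
  A black
  J gray
    C gray
      C→A: A black — skip
      D gray
        I gray
          I→J: J is gray → back edge
First back edge: I → J.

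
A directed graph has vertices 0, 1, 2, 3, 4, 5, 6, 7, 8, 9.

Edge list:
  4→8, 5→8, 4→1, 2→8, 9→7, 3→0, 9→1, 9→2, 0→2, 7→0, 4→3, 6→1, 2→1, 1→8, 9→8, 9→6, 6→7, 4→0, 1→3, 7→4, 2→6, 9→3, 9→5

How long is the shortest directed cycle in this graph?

4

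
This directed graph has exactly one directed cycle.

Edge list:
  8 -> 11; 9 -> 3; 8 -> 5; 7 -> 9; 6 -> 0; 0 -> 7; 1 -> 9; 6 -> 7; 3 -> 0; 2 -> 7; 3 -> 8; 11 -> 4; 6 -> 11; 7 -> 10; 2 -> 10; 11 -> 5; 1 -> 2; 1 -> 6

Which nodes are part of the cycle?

0, 3, 7, 9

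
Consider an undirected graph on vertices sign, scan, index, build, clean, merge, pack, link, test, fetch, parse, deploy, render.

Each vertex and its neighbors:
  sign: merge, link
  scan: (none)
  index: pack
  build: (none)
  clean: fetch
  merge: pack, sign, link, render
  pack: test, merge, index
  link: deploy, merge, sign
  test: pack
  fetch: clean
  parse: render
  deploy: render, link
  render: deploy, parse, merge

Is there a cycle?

Yes

DFS, tracking each vertex's parent; an edge to a visited non-parent vertex closes a cycle.
Start from deploy:
visit deploy (parent –)
  visit render (parent deploy)
    render–deploy: parent, skip
    visit parse (parent render)
      parse–render: parent, skip
    visit merge (parent render)
      visit pack (parent merge)
        visit test (parent pack)
          test–pack: parent, skip
        pack–merge: parent, skip
        visit index (parent pack)
          index–pack: parent, skip
      visit sign (parent merge)
        sign–merge: parent, skip
        visit link (parent sign)
          link–deploy: deploy visited and ≠ parent → cycle
Cycle: deploy – render – merge – sign – link – deploy.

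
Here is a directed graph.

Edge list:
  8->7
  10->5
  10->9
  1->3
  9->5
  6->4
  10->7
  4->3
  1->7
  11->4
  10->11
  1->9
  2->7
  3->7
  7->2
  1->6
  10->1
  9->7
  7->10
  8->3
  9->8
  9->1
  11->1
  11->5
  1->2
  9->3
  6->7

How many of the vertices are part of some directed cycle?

A vertex is on a directed cycle iff it belongs to a strongly connected component of size ≥ 2 (or has a self-loop).
The vertices on cycles are {1, 2, 3, 4, 6, 7, 8, 9, 10, 11} — 10 in total.

10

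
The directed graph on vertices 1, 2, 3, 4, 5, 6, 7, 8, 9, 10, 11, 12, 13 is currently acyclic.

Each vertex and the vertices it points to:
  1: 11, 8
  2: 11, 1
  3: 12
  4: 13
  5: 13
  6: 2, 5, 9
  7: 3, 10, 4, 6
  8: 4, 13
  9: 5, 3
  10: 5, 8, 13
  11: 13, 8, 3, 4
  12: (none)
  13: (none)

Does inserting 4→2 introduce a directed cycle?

Yes

Adding 4→2 creates a cycle iff 2 can already reach 4.
Path from 2: 2 → 11 → 4.
So 2 → … → 4 → 2 is a cycle.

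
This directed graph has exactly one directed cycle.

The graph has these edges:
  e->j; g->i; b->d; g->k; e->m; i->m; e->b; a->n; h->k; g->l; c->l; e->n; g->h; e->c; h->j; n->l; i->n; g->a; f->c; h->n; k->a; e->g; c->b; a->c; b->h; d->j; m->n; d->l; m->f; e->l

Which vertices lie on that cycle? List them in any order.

a, b, c, h, k

DFS with gray/black marking from b:
b gray
  h gray
    n gray
      l gray
      l black
    n black
    k gray
      a gray
        c gray
          c→b: b is gray → back edge
Back edge closes the cycle b → h → k → a → c → b; its vertices are {a, b, c, h, k}.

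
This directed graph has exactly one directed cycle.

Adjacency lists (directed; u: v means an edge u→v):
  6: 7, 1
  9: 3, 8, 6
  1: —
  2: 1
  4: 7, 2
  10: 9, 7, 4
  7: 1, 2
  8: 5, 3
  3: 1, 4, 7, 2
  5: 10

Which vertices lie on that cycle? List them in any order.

5, 8, 9, 10

DFS with gray/black marking from 9:
9 gray
  3 gray
    1 gray
    1 black
    4 gray
      7 gray
        7→1: 1 black — skip
        2 gray
          2→1: 1 black — skip
        2 black
      7 black
      4→2: 2 black — skip
    4 black
    3→7: 7 black — skip
    3→2: 2 black — skip
  3 black
  8 gray
    5 gray
      10 gray
        10→9: 9 is gray → back edge
Back edge closes the cycle 9 → 8 → 5 → 10 → 9; its vertices are {5, 8, 9, 10}.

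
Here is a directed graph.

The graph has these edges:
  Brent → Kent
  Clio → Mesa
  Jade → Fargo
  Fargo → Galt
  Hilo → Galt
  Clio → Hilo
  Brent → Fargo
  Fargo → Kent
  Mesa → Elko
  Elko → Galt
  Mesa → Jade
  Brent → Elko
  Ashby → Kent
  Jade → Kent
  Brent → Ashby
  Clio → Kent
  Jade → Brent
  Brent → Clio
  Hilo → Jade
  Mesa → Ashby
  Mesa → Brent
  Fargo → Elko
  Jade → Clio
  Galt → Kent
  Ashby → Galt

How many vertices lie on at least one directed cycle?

5

A vertex is on a directed cycle iff it belongs to a strongly connected component of size ≥ 2 (or has a self-loop).
The vertices on cycles are {Clio, Hilo, Jade, Mesa, Brent} — 5 in total.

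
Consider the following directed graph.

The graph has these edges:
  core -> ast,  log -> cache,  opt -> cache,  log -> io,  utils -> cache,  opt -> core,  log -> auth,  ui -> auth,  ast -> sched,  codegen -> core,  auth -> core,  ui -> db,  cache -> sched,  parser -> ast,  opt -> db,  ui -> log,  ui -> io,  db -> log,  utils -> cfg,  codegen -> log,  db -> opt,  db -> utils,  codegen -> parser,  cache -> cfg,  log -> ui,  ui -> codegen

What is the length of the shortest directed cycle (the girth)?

For each vertex v, BFS finds the shortest path from v back to v.
The shortest such closed walk is ui → log → ui, length 2.

2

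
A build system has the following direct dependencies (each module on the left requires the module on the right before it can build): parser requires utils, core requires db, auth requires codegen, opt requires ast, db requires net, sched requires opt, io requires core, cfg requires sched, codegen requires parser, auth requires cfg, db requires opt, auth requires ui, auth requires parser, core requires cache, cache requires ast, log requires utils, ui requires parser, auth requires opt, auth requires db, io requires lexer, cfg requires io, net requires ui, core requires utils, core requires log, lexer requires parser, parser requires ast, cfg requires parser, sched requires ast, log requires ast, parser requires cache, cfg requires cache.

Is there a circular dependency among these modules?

No

DFS with white/gray/black marking, starting from db:
db gray
  net gray
    ui gray
      parser gray
        utils gray
        utils black
        cache gray
          ast gray
          ast black
        cache black
        parser→ast: ast black — skip
      parser black
    ui black
  net black
  opt gray
    opt→ast: ast black — skip
  opt black
db black
io gray
  lexer gray
    lexer→parser: parser black — skip
  lexer black
  core gray
    core→cache: cache black — skip
    core→db: db black — skip
    log gray
      log→utils: utils black — skip
      log→ast: ast black — skip
    log black
    core→utils: utils black — skip
  core black
io black
codegen gray
  codegen→parser: parser black — skip
codegen black
sched gray
  sched→opt: opt black — skip
  sched→ast: ast black — skip
sched black
auth gray
  auth→parser: parser black — skip
  auth→db: db black — skip
  cfg gray
    cfg→cache: cache black — skip
    cfg→sched: sched black — skip
    cfg→io: io black — skip
    cfg→parser: parser black — skip
  cfg black
  auth→codegen: codegen black — skip
  auth→ui: ui black — skip
  auth→opt: opt black — skip
auth black
Every edge goes to a white or black vertex — no back edge, so the graph is acyclic.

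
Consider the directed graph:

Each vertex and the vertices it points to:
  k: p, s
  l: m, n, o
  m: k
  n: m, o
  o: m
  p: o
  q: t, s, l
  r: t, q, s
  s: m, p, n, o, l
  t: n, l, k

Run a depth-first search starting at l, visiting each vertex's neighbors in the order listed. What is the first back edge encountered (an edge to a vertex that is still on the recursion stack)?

DFS from l (visiting each vertex's neighbors in the order listed); mark gray on enter, black on exit:
l gray
  m gray
    k gray
      p gray
        o gray
          o→m: m is gray → back edge
First back edge: o → m.

o→m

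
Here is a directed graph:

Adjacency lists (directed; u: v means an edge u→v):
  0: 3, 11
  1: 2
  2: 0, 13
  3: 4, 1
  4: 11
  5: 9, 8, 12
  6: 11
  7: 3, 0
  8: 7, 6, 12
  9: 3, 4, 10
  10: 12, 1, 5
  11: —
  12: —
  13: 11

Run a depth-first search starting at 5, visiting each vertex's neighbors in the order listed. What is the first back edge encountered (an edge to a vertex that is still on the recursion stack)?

0→3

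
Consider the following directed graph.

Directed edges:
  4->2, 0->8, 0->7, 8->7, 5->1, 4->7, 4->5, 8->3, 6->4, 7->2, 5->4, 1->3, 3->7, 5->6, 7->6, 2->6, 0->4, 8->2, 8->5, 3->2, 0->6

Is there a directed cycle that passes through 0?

0 lies on a cycle iff there is a path from 0 back to itself.
Exploring from 0, it never reaches itself; equivalently, its strongly connected component is a singleton.

No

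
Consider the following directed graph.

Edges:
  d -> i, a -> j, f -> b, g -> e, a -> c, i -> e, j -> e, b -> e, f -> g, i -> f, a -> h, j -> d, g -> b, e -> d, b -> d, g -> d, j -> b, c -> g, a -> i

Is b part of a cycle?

b is on a cycle iff b can reach itself via ≥1 edge.
b → d → i → f → b — yes.

Yes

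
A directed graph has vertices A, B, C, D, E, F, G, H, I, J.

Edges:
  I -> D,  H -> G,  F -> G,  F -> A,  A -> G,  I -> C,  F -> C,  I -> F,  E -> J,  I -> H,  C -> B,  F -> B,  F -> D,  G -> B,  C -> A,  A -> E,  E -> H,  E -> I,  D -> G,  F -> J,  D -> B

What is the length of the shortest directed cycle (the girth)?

4

For each vertex v, BFS finds the shortest path from v back to v.
The shortest such closed walk is E → I → C → A → E, length 4.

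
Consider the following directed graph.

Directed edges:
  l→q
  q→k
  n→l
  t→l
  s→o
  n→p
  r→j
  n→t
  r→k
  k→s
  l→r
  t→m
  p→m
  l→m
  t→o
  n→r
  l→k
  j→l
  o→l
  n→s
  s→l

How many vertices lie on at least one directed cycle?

A vertex is on a directed cycle iff it belongs to a strongly connected component of size ≥ 2 (or has a self-loop).
The vertices on cycles are {j, k, l, o, q, r, s} — 7 in total.

7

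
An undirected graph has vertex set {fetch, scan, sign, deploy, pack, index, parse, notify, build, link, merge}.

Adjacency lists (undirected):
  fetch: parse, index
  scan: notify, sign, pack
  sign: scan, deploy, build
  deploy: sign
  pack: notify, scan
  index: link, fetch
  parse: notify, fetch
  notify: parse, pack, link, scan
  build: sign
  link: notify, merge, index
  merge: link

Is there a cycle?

Yes

DFS, tracking each vertex's parent; an edge to a visited non-parent vertex closes a cycle.
Start from parse:
visit parse (parent –)
  visit notify (parent parse)
    notify–parse: parent, skip
    visit pack (parent notify)
      pack–notify: parent, skip
      visit scan (parent pack)
        scan–notify: notify visited and ≠ parent → cycle
Cycle: notify – pack – scan – notify.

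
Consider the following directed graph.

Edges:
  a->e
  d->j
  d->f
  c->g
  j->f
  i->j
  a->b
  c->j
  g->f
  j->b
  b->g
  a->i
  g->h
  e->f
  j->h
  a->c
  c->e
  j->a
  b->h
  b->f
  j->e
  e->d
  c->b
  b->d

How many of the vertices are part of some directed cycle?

7

A vertex is on a directed cycle iff it belongs to a strongly connected component of size ≥ 2 (or has a self-loop).
The vertices on cycles are {a, b, c, d, e, i, j} — 7 in total.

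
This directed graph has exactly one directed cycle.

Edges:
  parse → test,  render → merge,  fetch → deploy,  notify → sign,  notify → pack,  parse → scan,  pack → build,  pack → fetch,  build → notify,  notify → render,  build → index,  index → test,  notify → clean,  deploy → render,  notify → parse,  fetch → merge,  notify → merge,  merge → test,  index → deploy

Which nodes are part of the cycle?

DFS with gray/black marking from notify:
notify gray
  merge gray
    test gray
    test black
  merge black
  pack gray
    fetch gray
      fetch→merge: merge black — skip
      deploy gray
        render gray
          render→merge: merge black — skip
        render black
      deploy black
    fetch black
    build gray
      index gray
        index→deploy: deploy black — skip
        index→test: test black — skip
      index black
      build→notify: notify is gray → back edge
Back edge closes the cycle notify → pack → build → notify; its vertices are {pack, build, notify}.

pack, build, notify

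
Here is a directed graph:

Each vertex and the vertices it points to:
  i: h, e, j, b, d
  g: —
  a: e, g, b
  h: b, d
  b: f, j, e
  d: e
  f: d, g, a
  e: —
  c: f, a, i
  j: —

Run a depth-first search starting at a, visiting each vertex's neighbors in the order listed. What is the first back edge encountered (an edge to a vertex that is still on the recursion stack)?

f→a

DFS from a (visiting each vertex's neighbors in the order listed); mark gray on enter, black on exit:
a gray
  e gray
  e black
  g gray
  g black
  b gray
    f gray
      d gray
        d→e: e black — skip
      d black
      f→g: g black — skip
      f→a: a is gray → back edge
First back edge: f → a.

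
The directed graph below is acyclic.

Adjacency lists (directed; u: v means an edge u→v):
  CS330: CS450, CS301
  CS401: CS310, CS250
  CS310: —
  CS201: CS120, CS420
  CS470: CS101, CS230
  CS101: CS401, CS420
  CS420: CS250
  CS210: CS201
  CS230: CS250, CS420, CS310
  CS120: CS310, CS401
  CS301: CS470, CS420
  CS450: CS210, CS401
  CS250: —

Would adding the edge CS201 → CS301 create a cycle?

Adding CS201→CS301 creates a cycle iff CS301 can already reach CS201.
Explore from CS301: no path reaches CS201. The graph stays acyclic.

No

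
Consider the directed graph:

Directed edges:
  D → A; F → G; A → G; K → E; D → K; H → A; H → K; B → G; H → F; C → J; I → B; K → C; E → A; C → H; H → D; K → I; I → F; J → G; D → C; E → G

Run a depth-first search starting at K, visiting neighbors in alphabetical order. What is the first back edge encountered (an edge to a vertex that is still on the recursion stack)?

D→C

DFS from K (visiting neighbors in alphabetical order); mark gray on enter, black on exit:
K gray
  C gray
    H gray
      A gray
        G gray
        G black
      A black
      D gray
        D→A: A black — skip
        D→C: C is gray → back edge
First back edge: D → C.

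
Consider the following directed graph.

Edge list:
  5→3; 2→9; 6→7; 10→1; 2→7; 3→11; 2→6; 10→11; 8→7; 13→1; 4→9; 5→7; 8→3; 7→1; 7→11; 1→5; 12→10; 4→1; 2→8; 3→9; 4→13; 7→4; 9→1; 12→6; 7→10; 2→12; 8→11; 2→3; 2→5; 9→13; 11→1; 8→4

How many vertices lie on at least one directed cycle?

A vertex is on a directed cycle iff it belongs to a strongly connected component of size ≥ 2 (or has a self-loop).
The vertices on cycles are {1, 3, 4, 5, 7, 9, 10, 11, 13} — 9 in total.

9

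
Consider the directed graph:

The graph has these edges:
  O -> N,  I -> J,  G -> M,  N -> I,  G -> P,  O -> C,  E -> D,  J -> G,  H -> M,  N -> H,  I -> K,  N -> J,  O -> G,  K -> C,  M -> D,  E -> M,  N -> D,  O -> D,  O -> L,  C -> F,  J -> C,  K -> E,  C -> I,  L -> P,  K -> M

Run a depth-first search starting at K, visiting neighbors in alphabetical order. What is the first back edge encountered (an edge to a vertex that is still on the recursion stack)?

J→C

DFS from K (visiting neighbors in alphabetical order); mark gray on enter, black on exit:
K gray
  C gray
    F gray
    F black
    I gray
      J gray
        J→C: C is gray → back edge
First back edge: J → C.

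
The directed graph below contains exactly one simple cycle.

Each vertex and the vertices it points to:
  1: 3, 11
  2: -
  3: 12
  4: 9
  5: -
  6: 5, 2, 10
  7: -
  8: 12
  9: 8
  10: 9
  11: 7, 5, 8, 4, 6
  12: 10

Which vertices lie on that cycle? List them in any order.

8, 9, 10, 12

DFS with gray/black marking from 10:
10 gray
  9 gray
    8 gray
      12 gray
        12→10: 10 is gray → back edge
Back edge closes the cycle 10 → 9 → 8 → 12 → 10; its vertices are {8, 9, 10, 12}.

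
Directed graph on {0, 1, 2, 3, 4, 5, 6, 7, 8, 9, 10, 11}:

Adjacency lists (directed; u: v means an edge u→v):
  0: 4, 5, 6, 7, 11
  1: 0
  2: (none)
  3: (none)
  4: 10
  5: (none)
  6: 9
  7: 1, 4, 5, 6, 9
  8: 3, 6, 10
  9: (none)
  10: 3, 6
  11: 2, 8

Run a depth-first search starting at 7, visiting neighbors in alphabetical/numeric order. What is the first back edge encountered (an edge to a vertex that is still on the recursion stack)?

0->7

DFS from 7 (visiting neighbors in alphabetical/numeric order); mark gray on enter, black on exit:
7 gray
  1 gray
    0 gray
      4 gray
        10 gray
          3 gray
          3 black
          6 gray
            9 gray
            9 black
          6 black
        10 black
      4 black
      5 gray
      5 black
      0→6: 6 black — skip
      0→7: 7 is gray → back edge
First back edge: 0 → 7.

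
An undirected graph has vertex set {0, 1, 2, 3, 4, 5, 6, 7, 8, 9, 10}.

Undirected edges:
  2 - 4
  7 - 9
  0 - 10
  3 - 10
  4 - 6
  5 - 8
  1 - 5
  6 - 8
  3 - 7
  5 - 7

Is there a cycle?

DFS, tracking each vertex's parent; an edge to a visited non-parent vertex closes a cycle.
Start from 8:
visit 8 (parent –)
  visit 5 (parent 8)
    5–8: parent, skip
    visit 1 (parent 5)
      1–5: parent, skip
    visit 7 (parent 5)
      visit 9 (parent 7)
        9–7: parent, skip
      7–5: parent, skip
      visit 3 (parent 7)
        3–7: parent, skip
        visit 10 (parent 3)
          visit 0 (parent 10)
            0–10: parent, skip
          10–3: parent, skip
  visit 6 (parent 8)
    visit 4 (parent 6)
      visit 2 (parent 4)
        2–4: parent, skip
      4–6: parent, skip
    6–8: parent, skip
No non-parent visited neighbor found — the graph is a forest.

No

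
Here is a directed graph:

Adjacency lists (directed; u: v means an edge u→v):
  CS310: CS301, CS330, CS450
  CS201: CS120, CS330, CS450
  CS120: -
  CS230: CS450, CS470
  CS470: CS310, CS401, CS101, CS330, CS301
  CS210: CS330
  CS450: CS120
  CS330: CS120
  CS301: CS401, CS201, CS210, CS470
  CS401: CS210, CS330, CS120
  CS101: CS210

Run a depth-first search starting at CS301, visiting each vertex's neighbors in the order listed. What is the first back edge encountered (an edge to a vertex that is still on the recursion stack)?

CS310→CS301

DFS from CS301 (visiting each vertex's neighbors in the order listed); mark gray on enter, black on exit:
CS301 gray
  CS401 gray
    CS210 gray
      CS330 gray
        CS120 gray
        CS120 black
      CS330 black
    CS210 black
    CS401→CS330: CS330 black — skip
    CS401→CS120: CS120 black — skip
  CS401 black
  CS201 gray
    CS201→CS120: CS120 black — skip
    CS201→CS330: CS330 black — skip
    CS450 gray
      CS450→CS120: CS120 black — skip
    CS450 black
  CS201 black
  CS301→CS210: CS210 black — skip
  CS470 gray
    CS310 gray
      CS310→CS301: CS301 is gray → back edge
First back edge: CS310 → CS301.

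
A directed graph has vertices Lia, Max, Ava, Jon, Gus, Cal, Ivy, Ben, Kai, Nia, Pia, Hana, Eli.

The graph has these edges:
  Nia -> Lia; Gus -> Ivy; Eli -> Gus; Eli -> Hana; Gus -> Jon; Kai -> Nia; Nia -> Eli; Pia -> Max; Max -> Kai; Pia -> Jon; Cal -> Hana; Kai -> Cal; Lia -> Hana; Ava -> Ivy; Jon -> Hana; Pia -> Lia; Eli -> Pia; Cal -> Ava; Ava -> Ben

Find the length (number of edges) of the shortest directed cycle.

5

For each vertex v, BFS finds the shortest path from v back to v.
The shortest such closed walk is Kai → Nia → Eli → Pia → Max → Kai, length 5.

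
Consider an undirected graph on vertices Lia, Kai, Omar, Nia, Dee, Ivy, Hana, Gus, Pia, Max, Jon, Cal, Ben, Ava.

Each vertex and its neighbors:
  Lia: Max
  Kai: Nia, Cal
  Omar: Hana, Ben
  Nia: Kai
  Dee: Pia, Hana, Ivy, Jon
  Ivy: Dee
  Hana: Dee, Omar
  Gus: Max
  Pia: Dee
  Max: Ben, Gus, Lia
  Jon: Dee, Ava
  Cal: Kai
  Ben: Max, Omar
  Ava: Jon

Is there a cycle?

No

DFS, tracking each vertex's parent; an edge to a visited non-parent vertex closes a cycle.
Start from Lia:
visit Lia (parent –)
  visit Max (parent Lia)
    visit Ben (parent Max)
      Ben–Max: parent, skip
      visit Omar (parent Ben)
        visit Hana (parent Omar)
          visit Dee (parent Hana)
            visit Pia (parent Dee)
              Pia–Dee: parent, skip
            Dee–Hana: parent, skip
            visit Ivy (parent Dee)
              Ivy–Dee: parent, skip
            visit Jon (parent Dee)
              Jon–Dee: parent, skip
              visit Ava (parent Jon)
                Ava–Jon: parent, skip
          Hana–Omar: parent, skip
        Omar–Ben: parent, skip
    visit Gus (parent Max)
      Gus–Max: parent, skip
    Max–Lia: parent, skip
visit Kai (parent –)
  visit Nia (parent Kai)
    Nia–Kai: parent, skip
  visit Cal (parent Kai)
    Cal–Kai: parent, skip
No non-parent visited neighbor found — the graph is a forest.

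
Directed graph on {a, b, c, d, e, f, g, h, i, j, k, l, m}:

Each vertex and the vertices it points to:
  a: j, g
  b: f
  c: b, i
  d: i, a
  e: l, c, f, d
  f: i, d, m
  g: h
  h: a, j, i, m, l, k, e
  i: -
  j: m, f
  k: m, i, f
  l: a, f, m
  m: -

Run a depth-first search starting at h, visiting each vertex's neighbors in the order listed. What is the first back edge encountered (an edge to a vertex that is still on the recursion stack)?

DFS from h (visiting each vertex's neighbors in the order listed); mark gray on enter, black on exit:
h gray
  a gray
    j gray
      m gray
      m black
      f gray
        i gray
        i black
        d gray
          d→i: i black — skip
          d→a: a is gray → back edge
First back edge: d → a.

d->a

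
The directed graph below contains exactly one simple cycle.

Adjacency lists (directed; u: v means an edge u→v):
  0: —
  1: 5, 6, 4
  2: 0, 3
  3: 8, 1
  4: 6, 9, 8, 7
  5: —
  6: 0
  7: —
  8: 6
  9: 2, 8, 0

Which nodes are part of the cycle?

DFS with gray/black marking from 1:
1 gray
  5 gray
  5 black
  6 gray
    0 gray
    0 black
  6 black
  4 gray
    4→6: 6 black — skip
    9 gray
      2 gray
        2→0: 0 black — skip
        3 gray
          8 gray
            8→6: 6 black — skip
          8 black
          3→1: 1 is gray → back edge
Back edge closes the cycle 1 → 4 → 9 → 2 → 3 → 1; its vertices are {1, 2, 3, 4, 9}.

1, 2, 3, 4, 9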